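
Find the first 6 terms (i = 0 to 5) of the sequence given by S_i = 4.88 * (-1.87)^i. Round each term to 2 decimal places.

This is a geometric sequence.
i=0: S_0 = 4.88 * (-1.87)^0 = 4.88
i=1: S_1 = 4.88 * (-1.87)^1 ≈ -9.13
i=2: S_2 = 4.88 * (-1.87)^2 ≈ 17.06
i=3: S_3 = 4.88 * (-1.87)^3 ≈ -31.91
i=4: S_4 = 4.88 * (-1.87)^4 ≈ 59.67
i=5: S_5 = 4.88 * (-1.87)^5 ≈ -111.59
The first 6 terms are: [4.88, -9.13, 17.06, -31.91, 59.67, -111.59]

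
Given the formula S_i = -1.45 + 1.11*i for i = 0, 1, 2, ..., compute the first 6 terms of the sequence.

This is an arithmetic sequence.
i=0: S_0 = -1.45 + 1.11*0 = -1.45
i=1: S_1 = -1.45 + 1.11*1 = -0.34
i=2: S_2 = -1.45 + 1.11*2 = 0.77
i=3: S_3 = -1.45 + 1.11*3 = 1.88
i=4: S_4 = -1.45 + 1.11*4 = 2.99
i=5: S_5 = -1.45 + 1.11*5 = 4.1
The first 6 terms are: [-1.45, -0.34, 0.77, 1.88, 2.99, 4.1]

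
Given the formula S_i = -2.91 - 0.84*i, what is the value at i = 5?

S_5 = -2.91 + -0.84*5 = -2.91 + -4.2 = -7.11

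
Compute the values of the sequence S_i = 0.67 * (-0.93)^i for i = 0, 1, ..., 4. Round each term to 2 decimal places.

This is a geometric sequence.
i=0: S_0 = 0.67 * (-0.93)^0 = 0.67
i=1: S_1 = 0.67 * (-0.93)^1 ≈ -0.62
i=2: S_2 = 0.67 * (-0.93)^2 ≈ 0.58
i=3: S_3 = 0.67 * (-0.93)^3 ≈ -0.54
i=4: S_4 = 0.67 * (-0.93)^4 ≈ 0.5
The first 5 terms are: [0.67, -0.62, 0.58, -0.54, 0.5]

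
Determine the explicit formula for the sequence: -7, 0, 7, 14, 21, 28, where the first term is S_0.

Check differences: 0 - -7 = 7
7 - 0 = 7
Common difference d = 7.
First term a = -7.
Formula: S_i = -7 + 7*i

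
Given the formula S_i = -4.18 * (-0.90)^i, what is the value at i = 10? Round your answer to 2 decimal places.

S_10 = -4.18 * (-0.9)^10 ≈ -4.18 * 0.3487 ≈ -1.46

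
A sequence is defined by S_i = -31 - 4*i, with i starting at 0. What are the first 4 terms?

This is an arithmetic sequence.
i=0: S_0 = -31 + -4*0 = -31
i=1: S_1 = -31 + -4*1 = -35
i=2: S_2 = -31 + -4*2 = -39
i=3: S_3 = -31 + -4*3 = -43
The first 4 terms are: [-31, -35, -39, -43]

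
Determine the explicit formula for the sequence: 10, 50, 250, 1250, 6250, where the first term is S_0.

Check ratios: 50 / 10 = 5.0
Common ratio r = 5.
First term a = 10.
Formula: S_i = 10 * 5^i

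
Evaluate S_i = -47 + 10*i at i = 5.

S_5 = -47 + 10*5 = -47 + 50 = 3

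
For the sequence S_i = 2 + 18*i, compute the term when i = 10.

S_10 = 2 + 18*10 = 2 + 180 = 182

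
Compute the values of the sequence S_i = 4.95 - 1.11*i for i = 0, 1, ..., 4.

This is an arithmetic sequence.
i=0: S_0 = 4.95 + -1.11*0 = 4.95
i=1: S_1 = 4.95 + -1.11*1 = 3.84
i=2: S_2 = 4.95 + -1.11*2 = 2.73
i=3: S_3 = 4.95 + -1.11*3 = 1.62
i=4: S_4 = 4.95 + -1.11*4 = 0.51
The first 5 terms are: [4.95, 3.84, 2.73, 1.62, 0.51]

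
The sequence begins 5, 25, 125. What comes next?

Ratios: 25 / 5 = 5.0
This is a geometric sequence with common ratio r = 5.
Next term = 125 * 5 = 625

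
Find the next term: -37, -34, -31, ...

Differences: -34 - -37 = 3
This is an arithmetic sequence with common difference d = 3.
Next term = -31 + 3 = -28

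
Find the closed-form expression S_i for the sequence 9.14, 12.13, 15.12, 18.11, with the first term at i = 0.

Check differences: 12.13 - 9.14 = 2.99
15.12 - 12.13 = 2.99
Common difference d = 2.99.
First term a = 9.14.
Formula: S_i = 9.14 + 2.99*i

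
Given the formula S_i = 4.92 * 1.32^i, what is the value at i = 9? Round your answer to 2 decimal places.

S_9 = 4.92 * 1.32^9 ≈ 4.92 * 12.1665 ≈ 59.86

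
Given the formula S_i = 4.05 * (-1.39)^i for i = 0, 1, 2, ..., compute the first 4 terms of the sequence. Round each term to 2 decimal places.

This is a geometric sequence.
i=0: S_0 = 4.05 * (-1.39)^0 = 4.05
i=1: S_1 = 4.05 * (-1.39)^1 ≈ -5.63
i=2: S_2 = 4.05 * (-1.39)^2 ≈ 7.83
i=3: S_3 = 4.05 * (-1.39)^3 ≈ -10.88
The first 4 terms are: [4.05, -5.63, 7.83, -10.88]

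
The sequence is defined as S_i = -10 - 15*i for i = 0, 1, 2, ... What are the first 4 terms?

This is an arithmetic sequence.
i=0: S_0 = -10 + -15*0 = -10
i=1: S_1 = -10 + -15*1 = -25
i=2: S_2 = -10 + -15*2 = -40
i=3: S_3 = -10 + -15*3 = -55
The first 4 terms are: [-10, -25, -40, -55]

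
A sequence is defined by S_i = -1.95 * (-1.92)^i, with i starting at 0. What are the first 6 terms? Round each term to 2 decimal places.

This is a geometric sequence.
i=0: S_0 = -1.95 * (-1.92)^0 = -1.95
i=1: S_1 = -1.95 * (-1.92)^1 ≈ 3.74
i=2: S_2 = -1.95 * (-1.92)^2 ≈ -7.19
i=3: S_3 = -1.95 * (-1.92)^3 ≈ 13.8
i=4: S_4 = -1.95 * (-1.92)^4 ≈ -26.5
i=5: S_5 = -1.95 * (-1.92)^5 ≈ 50.88
The first 6 terms are: [-1.95, 3.74, -7.19, 13.8, -26.5, 50.88]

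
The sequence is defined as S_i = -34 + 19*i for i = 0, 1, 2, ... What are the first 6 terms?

This is an arithmetic sequence.
i=0: S_0 = -34 + 19*0 = -34
i=1: S_1 = -34 + 19*1 = -15
i=2: S_2 = -34 + 19*2 = 4
i=3: S_3 = -34 + 19*3 = 23
i=4: S_4 = -34 + 19*4 = 42
i=5: S_5 = -34 + 19*5 = 61
The first 6 terms are: [-34, -15, 4, 23, 42, 61]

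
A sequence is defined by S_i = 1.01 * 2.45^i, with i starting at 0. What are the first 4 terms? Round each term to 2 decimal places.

This is a geometric sequence.
i=0: S_0 = 1.01 * 2.45^0 = 1.01
i=1: S_1 = 1.01 * 2.45^1 ≈ 2.47
i=2: S_2 = 1.01 * 2.45^2 ≈ 6.06
i=3: S_3 = 1.01 * 2.45^3 ≈ 14.85
The first 4 terms are: [1.01, 2.47, 6.06, 14.85]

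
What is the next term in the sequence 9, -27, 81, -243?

Ratios: -27 / 9 = -3.0
This is a geometric sequence with common ratio r = -3.
Next term = -243 * -3 = 729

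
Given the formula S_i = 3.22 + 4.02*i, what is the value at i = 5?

S_5 = 3.22 + 4.02*5 = 3.22 + 20.1 = 23.32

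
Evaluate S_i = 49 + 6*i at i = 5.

S_5 = 49 + 6*5 = 49 + 30 = 79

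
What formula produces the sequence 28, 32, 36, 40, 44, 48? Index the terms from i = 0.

Check differences: 32 - 28 = 4
36 - 32 = 4
Common difference d = 4.
First term a = 28.
Formula: S_i = 28 + 4*i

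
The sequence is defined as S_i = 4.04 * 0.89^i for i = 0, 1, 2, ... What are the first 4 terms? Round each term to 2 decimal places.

This is a geometric sequence.
i=0: S_0 = 4.04 * 0.89^0 = 4.04
i=1: S_1 = 4.04 * 0.89^1 ≈ 3.6
i=2: S_2 = 4.04 * 0.89^2 ≈ 3.2
i=3: S_3 = 4.04 * 0.89^3 ≈ 2.85
The first 4 terms are: [4.04, 3.6, 3.2, 2.85]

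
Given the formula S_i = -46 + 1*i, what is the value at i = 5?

S_5 = -46 + 1*5 = -46 + 5 = -41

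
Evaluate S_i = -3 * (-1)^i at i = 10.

S_10 = -3 * (-1)^10 = -3 * 1 = -3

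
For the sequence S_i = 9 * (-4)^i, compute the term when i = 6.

S_6 = 9 * (-4)^6 = 9 * 4096 = 36864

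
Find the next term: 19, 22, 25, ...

Differences: 22 - 19 = 3
This is an arithmetic sequence with common difference d = 3.
Next term = 25 + 3 = 28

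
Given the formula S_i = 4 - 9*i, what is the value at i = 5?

S_5 = 4 + -9*5 = 4 + -45 = -41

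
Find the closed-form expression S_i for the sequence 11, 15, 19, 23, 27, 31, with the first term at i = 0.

Check differences: 15 - 11 = 4
19 - 15 = 4
Common difference d = 4.
First term a = 11.
Formula: S_i = 11 + 4*i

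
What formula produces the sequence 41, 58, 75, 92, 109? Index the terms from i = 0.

Check differences: 58 - 41 = 17
75 - 58 = 17
Common difference d = 17.
First term a = 41.
Formula: S_i = 41 + 17*i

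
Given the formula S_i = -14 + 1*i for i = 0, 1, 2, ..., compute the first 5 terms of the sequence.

This is an arithmetic sequence.
i=0: S_0 = -14 + 1*0 = -14
i=1: S_1 = -14 + 1*1 = -13
i=2: S_2 = -14 + 1*2 = -12
i=3: S_3 = -14 + 1*3 = -11
i=4: S_4 = -14 + 1*4 = -10
The first 5 terms are: [-14, -13, -12, -11, -10]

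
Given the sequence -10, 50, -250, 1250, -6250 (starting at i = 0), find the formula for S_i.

Check ratios: 50 / -10 = -5.0
Common ratio r = -5.
First term a = -10.
Formula: S_i = -10 * (-5)^i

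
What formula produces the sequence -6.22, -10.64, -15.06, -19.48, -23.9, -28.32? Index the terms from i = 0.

Check differences: -10.64 - -6.22 = -4.42
-15.06 - -10.64 = -4.42
Common difference d = -4.42.
First term a = -6.22.
Formula: S_i = -6.22 - 4.42*i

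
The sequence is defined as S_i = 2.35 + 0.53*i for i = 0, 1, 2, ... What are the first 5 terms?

This is an arithmetic sequence.
i=0: S_0 = 2.35 + 0.53*0 = 2.35
i=1: S_1 = 2.35 + 0.53*1 = 2.88
i=2: S_2 = 2.35 + 0.53*2 = 3.41
i=3: S_3 = 2.35 + 0.53*3 = 3.94
i=4: S_4 = 2.35 + 0.53*4 = 4.47
The first 5 terms are: [2.35, 2.88, 3.41, 3.94, 4.47]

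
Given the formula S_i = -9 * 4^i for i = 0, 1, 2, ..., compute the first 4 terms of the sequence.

This is a geometric sequence.
i=0: S_0 = -9 * 4^0 = -9
i=1: S_1 = -9 * 4^1 = -36
i=2: S_2 = -9 * 4^2 = -144
i=3: S_3 = -9 * 4^3 = -576
The first 4 terms are: [-9, -36, -144, -576]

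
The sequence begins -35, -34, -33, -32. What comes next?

Differences: -34 - -35 = 1
This is an arithmetic sequence with common difference d = 1.
Next term = -32 + 1 = -31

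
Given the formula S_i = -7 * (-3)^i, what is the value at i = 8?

S_8 = -7 * (-3)^8 = -7 * 6561 = -45927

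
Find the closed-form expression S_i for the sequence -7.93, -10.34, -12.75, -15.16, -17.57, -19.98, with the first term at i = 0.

Check differences: -10.34 - -7.93 = -2.41
-12.75 - -10.34 = -2.41
Common difference d = -2.41.
First term a = -7.93.
Formula: S_i = -7.93 - 2.41*i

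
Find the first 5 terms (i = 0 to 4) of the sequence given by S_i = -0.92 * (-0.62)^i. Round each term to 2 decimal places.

This is a geometric sequence.
i=0: S_0 = -0.92 * (-0.62)^0 = -0.92
i=1: S_1 = -0.92 * (-0.62)^1 ≈ 0.57
i=2: S_2 = -0.92 * (-0.62)^2 ≈ -0.35
i=3: S_3 = -0.92 * (-0.62)^3 ≈ 0.22
i=4: S_4 = -0.92 * (-0.62)^4 ≈ -0.14
The first 5 terms are: [-0.92, 0.57, -0.35, 0.22, -0.14]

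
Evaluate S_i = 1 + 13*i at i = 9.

S_9 = 1 + 13*9 = 1 + 117 = 118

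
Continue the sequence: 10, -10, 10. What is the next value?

Ratios: -10 / 10 = -1.0
This is a geometric sequence with common ratio r = -1.
Next term = 10 * -1 = -10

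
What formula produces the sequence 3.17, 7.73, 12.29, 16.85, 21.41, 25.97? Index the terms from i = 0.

Check differences: 7.73 - 3.17 = 4.56
12.29 - 7.73 = 4.56
Common difference d = 4.56.
First term a = 3.17.
Formula: S_i = 3.17 + 4.56*i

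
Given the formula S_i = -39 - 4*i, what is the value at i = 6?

S_6 = -39 + -4*6 = -39 + -24 = -63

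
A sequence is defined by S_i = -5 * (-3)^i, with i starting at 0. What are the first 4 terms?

This is a geometric sequence.
i=0: S_0 = -5 * (-3)^0 = -5
i=1: S_1 = -5 * (-3)^1 = 15
i=2: S_2 = -5 * (-3)^2 = -45
i=3: S_3 = -5 * (-3)^3 = 135
The first 4 terms are: [-5, 15, -45, 135]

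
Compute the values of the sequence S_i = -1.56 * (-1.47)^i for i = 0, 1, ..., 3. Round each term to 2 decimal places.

This is a geometric sequence.
i=0: S_0 = -1.56 * (-1.47)^0 = -1.56
i=1: S_1 = -1.56 * (-1.47)^1 ≈ 2.29
i=2: S_2 = -1.56 * (-1.47)^2 ≈ -3.37
i=3: S_3 = -1.56 * (-1.47)^3 ≈ 4.96
The first 4 terms are: [-1.56, 2.29, -3.37, 4.96]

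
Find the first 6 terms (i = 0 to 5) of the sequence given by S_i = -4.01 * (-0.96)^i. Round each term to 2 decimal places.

This is a geometric sequence.
i=0: S_0 = -4.01 * (-0.96)^0 = -4.01
i=1: S_1 = -4.01 * (-0.96)^1 ≈ 3.85
i=2: S_2 = -4.01 * (-0.96)^2 ≈ -3.7
i=3: S_3 = -4.01 * (-0.96)^3 ≈ 3.55
i=4: S_4 = -4.01 * (-0.96)^4 ≈ -3.41
i=5: S_5 = -4.01 * (-0.96)^5 ≈ 3.27
The first 6 terms are: [-4.01, 3.85, -3.7, 3.55, -3.41, 3.27]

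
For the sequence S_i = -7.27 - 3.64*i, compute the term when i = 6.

S_6 = -7.27 + -3.64*6 = -7.27 + -21.84 = -29.11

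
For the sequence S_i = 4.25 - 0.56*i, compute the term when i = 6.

S_6 = 4.25 + -0.56*6 = 4.25 + -3.36 = 0.89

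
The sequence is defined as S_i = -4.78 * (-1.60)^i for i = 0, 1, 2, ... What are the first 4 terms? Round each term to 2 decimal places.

This is a geometric sequence.
i=0: S_0 = -4.78 * (-1.6)^0 = -4.78
i=1: S_1 = -4.78 * (-1.6)^1 ≈ 7.65
i=2: S_2 = -4.78 * (-1.6)^2 ≈ -12.24
i=3: S_3 = -4.78 * (-1.6)^3 ≈ 19.58
The first 4 terms are: [-4.78, 7.65, -12.24, 19.58]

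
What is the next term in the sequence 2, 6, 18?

Ratios: 6 / 2 = 3.0
This is a geometric sequence with common ratio r = 3.
Next term = 18 * 3 = 54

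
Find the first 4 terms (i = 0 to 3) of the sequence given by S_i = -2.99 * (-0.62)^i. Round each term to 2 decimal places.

This is a geometric sequence.
i=0: S_0 = -2.99 * (-0.62)^0 = -2.99
i=1: S_1 = -2.99 * (-0.62)^1 ≈ 1.85
i=2: S_2 = -2.99 * (-0.62)^2 ≈ -1.15
i=3: S_3 = -2.99 * (-0.62)^3 ≈ 0.71
The first 4 terms are: [-2.99, 1.85, -1.15, 0.71]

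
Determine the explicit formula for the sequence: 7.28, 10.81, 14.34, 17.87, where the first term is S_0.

Check differences: 10.81 - 7.28 = 3.53
14.34 - 10.81 = 3.53
Common difference d = 3.53.
First term a = 7.28.
Formula: S_i = 7.28 + 3.53*i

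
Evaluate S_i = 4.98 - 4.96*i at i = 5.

S_5 = 4.98 + -4.96*5 = 4.98 + -24.8 = -19.82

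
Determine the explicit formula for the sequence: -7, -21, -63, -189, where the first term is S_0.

Check ratios: -21 / -7 = 3.0
Common ratio r = 3.
First term a = -7.
Formula: S_i = -7 * 3^i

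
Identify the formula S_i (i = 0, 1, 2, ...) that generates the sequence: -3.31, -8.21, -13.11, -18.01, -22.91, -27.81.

Check differences: -8.21 - -3.31 = -4.9
-13.11 - -8.21 = -4.9
Common difference d = -4.9.
First term a = -3.31.
Formula: S_i = -3.31 - 4.90*i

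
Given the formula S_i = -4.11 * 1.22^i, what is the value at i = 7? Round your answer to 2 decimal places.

S_7 = -4.11 * 1.22^7 ≈ -4.11 * 4.0227 ≈ -16.53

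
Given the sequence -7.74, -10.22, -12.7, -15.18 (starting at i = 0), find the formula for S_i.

Check differences: -10.22 - -7.74 = -2.48
-12.7 - -10.22 = -2.48
Common difference d = -2.48.
First term a = -7.74.
Formula: S_i = -7.74 - 2.48*i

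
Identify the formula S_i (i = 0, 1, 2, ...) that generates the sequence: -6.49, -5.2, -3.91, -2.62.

Check differences: -5.2 - -6.49 = 1.29
-3.91 - -5.2 = 1.29
Common difference d = 1.29.
First term a = -6.49.
Formula: S_i = -6.49 + 1.29*i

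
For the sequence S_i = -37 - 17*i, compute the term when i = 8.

S_8 = -37 + -17*8 = -37 + -136 = -173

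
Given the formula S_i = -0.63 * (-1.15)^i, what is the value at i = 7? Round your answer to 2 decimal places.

S_7 = -0.63 * (-1.15)^7 ≈ -0.63 * -2.66 ≈ 1.68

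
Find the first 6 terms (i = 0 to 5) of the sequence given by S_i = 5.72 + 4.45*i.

This is an arithmetic sequence.
i=0: S_0 = 5.72 + 4.45*0 = 5.72
i=1: S_1 = 5.72 + 4.45*1 = 10.17
i=2: S_2 = 5.72 + 4.45*2 = 14.62
i=3: S_3 = 5.72 + 4.45*3 = 19.07
i=4: S_4 = 5.72 + 4.45*4 = 23.52
i=5: S_5 = 5.72 + 4.45*5 = 27.97
The first 6 terms are: [5.72, 10.17, 14.62, 19.07, 23.52, 27.97]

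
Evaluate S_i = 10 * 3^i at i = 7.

S_7 = 10 * 3^7 = 10 * 2187 = 21870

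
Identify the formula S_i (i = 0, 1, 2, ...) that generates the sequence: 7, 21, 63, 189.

Check ratios: 21 / 7 = 3.0
Common ratio r = 3.
First term a = 7.
Formula: S_i = 7 * 3^i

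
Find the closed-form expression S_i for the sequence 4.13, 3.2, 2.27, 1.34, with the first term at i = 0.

Check differences: 3.2 - 4.13 = -0.93
2.27 - 3.2 = -0.93
Common difference d = -0.93.
First term a = 4.13.
Formula: S_i = 4.13 - 0.93*i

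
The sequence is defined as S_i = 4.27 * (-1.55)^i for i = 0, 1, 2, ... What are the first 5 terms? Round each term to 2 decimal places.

This is a geometric sequence.
i=0: S_0 = 4.27 * (-1.55)^0 = 4.27
i=1: S_1 = 4.27 * (-1.55)^1 ≈ -6.62
i=2: S_2 = 4.27 * (-1.55)^2 ≈ 10.26
i=3: S_3 = 4.27 * (-1.55)^3 ≈ -15.9
i=4: S_4 = 4.27 * (-1.55)^4 ≈ 24.65
The first 5 terms are: [4.27, -6.62, 10.26, -15.9, 24.65]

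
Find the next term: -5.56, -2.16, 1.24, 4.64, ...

Differences: -2.16 - -5.56 = 3.4
This is an arithmetic sequence with common difference d = 3.4.
Next term = 4.64 + 3.4 = 8.04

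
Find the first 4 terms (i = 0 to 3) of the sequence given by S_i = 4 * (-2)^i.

This is a geometric sequence.
i=0: S_0 = 4 * (-2)^0 = 4
i=1: S_1 = 4 * (-2)^1 = -8
i=2: S_2 = 4 * (-2)^2 = 16
i=3: S_3 = 4 * (-2)^3 = -32
The first 4 terms are: [4, -8, 16, -32]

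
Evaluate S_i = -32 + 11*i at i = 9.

S_9 = -32 + 11*9 = -32 + 99 = 67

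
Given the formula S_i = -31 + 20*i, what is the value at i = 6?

S_6 = -31 + 20*6 = -31 + 120 = 89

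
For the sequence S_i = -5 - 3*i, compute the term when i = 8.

S_8 = -5 + -3*8 = -5 + -24 = -29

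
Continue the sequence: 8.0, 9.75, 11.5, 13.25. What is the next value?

Differences: 9.75 - 8.0 = 1.75
This is an arithmetic sequence with common difference d = 1.75.
Next term = 13.25 + 1.75 = 15.0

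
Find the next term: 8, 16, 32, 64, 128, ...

Ratios: 16 / 8 = 2.0
This is a geometric sequence with common ratio r = 2.
Next term = 128 * 2 = 256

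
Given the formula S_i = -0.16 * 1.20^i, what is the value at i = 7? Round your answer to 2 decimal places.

S_7 = -0.16 * 1.2^7 ≈ -0.16 * 3.5832 ≈ -0.57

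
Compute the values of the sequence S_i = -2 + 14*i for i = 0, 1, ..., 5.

This is an arithmetic sequence.
i=0: S_0 = -2 + 14*0 = -2
i=1: S_1 = -2 + 14*1 = 12
i=2: S_2 = -2 + 14*2 = 26
i=3: S_3 = -2 + 14*3 = 40
i=4: S_4 = -2 + 14*4 = 54
i=5: S_5 = -2 + 14*5 = 68
The first 6 terms are: [-2, 12, 26, 40, 54, 68]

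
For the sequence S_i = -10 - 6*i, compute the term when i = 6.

S_6 = -10 + -6*6 = -10 + -36 = -46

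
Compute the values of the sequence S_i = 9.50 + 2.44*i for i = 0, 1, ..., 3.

This is an arithmetic sequence.
i=0: S_0 = 9.5 + 2.44*0 = 9.5
i=1: S_1 = 9.5 + 2.44*1 = 11.94
i=2: S_2 = 9.5 + 2.44*2 = 14.38
i=3: S_3 = 9.5 + 2.44*3 = 16.82
The first 4 terms are: [9.5, 11.94, 14.38, 16.82]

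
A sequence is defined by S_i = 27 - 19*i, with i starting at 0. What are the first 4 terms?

This is an arithmetic sequence.
i=0: S_0 = 27 + -19*0 = 27
i=1: S_1 = 27 + -19*1 = 8
i=2: S_2 = 27 + -19*2 = -11
i=3: S_3 = 27 + -19*3 = -30
The first 4 terms are: [27, 8, -11, -30]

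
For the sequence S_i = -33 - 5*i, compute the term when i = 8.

S_8 = -33 + -5*8 = -33 + -40 = -73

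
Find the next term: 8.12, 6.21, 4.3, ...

Differences: 6.21 - 8.12 = -1.91
This is an arithmetic sequence with common difference d = -1.91.
Next term = 4.3 + -1.91 = 2.39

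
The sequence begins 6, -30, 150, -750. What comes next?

Ratios: -30 / 6 = -5.0
This is a geometric sequence with common ratio r = -5.
Next term = -750 * -5 = 3750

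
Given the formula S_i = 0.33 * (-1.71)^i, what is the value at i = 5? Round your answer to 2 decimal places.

S_5 = 0.33 * (-1.71)^5 ≈ 0.33 * -14.6211 ≈ -4.82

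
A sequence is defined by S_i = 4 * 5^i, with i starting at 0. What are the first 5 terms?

This is a geometric sequence.
i=0: S_0 = 4 * 5^0 = 4
i=1: S_1 = 4 * 5^1 = 20
i=2: S_2 = 4 * 5^2 = 100
i=3: S_3 = 4 * 5^3 = 500
i=4: S_4 = 4 * 5^4 = 2500
The first 5 terms are: [4, 20, 100, 500, 2500]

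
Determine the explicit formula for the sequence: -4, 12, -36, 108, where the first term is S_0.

Check ratios: 12 / -4 = -3.0
Common ratio r = -3.
First term a = -4.
Formula: S_i = -4 * (-3)^i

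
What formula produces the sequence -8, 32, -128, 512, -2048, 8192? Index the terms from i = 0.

Check ratios: 32 / -8 = -4.0
Common ratio r = -4.
First term a = -8.
Formula: S_i = -8 * (-4)^i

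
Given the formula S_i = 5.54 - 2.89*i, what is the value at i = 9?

S_9 = 5.54 + -2.89*9 = 5.54 + -26.01 = -20.47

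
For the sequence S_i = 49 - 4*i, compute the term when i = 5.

S_5 = 49 + -4*5 = 49 + -20 = 29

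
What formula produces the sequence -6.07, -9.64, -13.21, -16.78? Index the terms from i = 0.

Check differences: -9.64 - -6.07 = -3.57
-13.21 - -9.64 = -3.57
Common difference d = -3.57.
First term a = -6.07.
Formula: S_i = -6.07 - 3.57*i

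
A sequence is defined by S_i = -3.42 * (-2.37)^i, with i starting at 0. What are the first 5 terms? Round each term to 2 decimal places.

This is a geometric sequence.
i=0: S_0 = -3.42 * (-2.37)^0 = -3.42
i=1: S_1 = -3.42 * (-2.37)^1 ≈ 8.11
i=2: S_2 = -3.42 * (-2.37)^2 ≈ -19.21
i=3: S_3 = -3.42 * (-2.37)^3 ≈ 45.53
i=4: S_4 = -3.42 * (-2.37)^4 ≈ -107.9
The first 5 terms are: [-3.42, 8.11, -19.21, 45.53, -107.9]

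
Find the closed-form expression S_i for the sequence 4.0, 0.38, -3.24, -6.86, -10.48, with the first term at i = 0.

Check differences: 0.38 - 4.0 = -3.62
-3.24 - 0.38 = -3.62
Common difference d = -3.62.
First term a = 4.0.
Formula: S_i = 4.00 - 3.62*i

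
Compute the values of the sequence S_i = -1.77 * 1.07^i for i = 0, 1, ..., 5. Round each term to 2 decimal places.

This is a geometric sequence.
i=0: S_0 = -1.77 * 1.07^0 = -1.77
i=1: S_1 = -1.77 * 1.07^1 ≈ -1.89
i=2: S_2 = -1.77 * 1.07^2 ≈ -2.03
i=3: S_3 = -1.77 * 1.07^3 ≈ -2.17
i=4: S_4 = -1.77 * 1.07^4 ≈ -2.32
i=5: S_5 = -1.77 * 1.07^5 ≈ -2.48
The first 6 terms are: [-1.77, -1.89, -2.03, -2.17, -2.32, -2.48]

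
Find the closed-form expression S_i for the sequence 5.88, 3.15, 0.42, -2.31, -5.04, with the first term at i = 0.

Check differences: 3.15 - 5.88 = -2.73
0.42 - 3.15 = -2.73
Common difference d = -2.73.
First term a = 5.88.
Formula: S_i = 5.88 - 2.73*i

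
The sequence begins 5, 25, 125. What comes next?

Ratios: 25 / 5 = 5.0
This is a geometric sequence with common ratio r = 5.
Next term = 125 * 5 = 625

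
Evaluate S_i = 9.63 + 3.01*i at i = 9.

S_9 = 9.63 + 3.01*9 = 9.63 + 27.09 = 36.72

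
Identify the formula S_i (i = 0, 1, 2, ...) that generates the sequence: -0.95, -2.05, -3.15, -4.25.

Check differences: -2.05 - -0.95 = -1.1
-3.15 - -2.05 = -1.1
Common difference d = -1.1.
First term a = -0.95.
Formula: S_i = -0.95 - 1.10*i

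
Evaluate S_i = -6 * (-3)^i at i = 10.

S_10 = -6 * (-3)^10 = -6 * 59049 = -354294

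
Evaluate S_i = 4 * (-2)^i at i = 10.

S_10 = 4 * (-2)^10 = 4 * 1024 = 4096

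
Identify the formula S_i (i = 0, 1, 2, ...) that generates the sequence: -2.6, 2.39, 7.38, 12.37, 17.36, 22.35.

Check differences: 2.39 - -2.6 = 4.99
7.38 - 2.39 = 4.99
Common difference d = 4.99.
First term a = -2.6.
Formula: S_i = -2.60 + 4.99*i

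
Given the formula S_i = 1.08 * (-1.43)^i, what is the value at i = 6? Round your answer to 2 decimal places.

S_6 = 1.08 * (-1.43)^6 ≈ 1.08 * 8.551 ≈ 9.24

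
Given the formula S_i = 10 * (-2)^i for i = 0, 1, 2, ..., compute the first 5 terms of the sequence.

This is a geometric sequence.
i=0: S_0 = 10 * (-2)^0 = 10
i=1: S_1 = 10 * (-2)^1 = -20
i=2: S_2 = 10 * (-2)^2 = 40
i=3: S_3 = 10 * (-2)^3 = -80
i=4: S_4 = 10 * (-2)^4 = 160
The first 5 terms are: [10, -20, 40, -80, 160]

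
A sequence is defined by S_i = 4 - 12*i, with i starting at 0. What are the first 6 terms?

This is an arithmetic sequence.
i=0: S_0 = 4 + -12*0 = 4
i=1: S_1 = 4 + -12*1 = -8
i=2: S_2 = 4 + -12*2 = -20
i=3: S_3 = 4 + -12*3 = -32
i=4: S_4 = 4 + -12*4 = -44
i=5: S_5 = 4 + -12*5 = -56
The first 6 terms are: [4, -8, -20, -32, -44, -56]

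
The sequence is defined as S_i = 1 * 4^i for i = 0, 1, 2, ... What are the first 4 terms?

This is a geometric sequence.
i=0: S_0 = 1 * 4^0 = 1
i=1: S_1 = 1 * 4^1 = 4
i=2: S_2 = 1 * 4^2 = 16
i=3: S_3 = 1 * 4^3 = 64
The first 4 terms are: [1, 4, 16, 64]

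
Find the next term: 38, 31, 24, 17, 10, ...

Differences: 31 - 38 = -7
This is an arithmetic sequence with common difference d = -7.
Next term = 10 + -7 = 3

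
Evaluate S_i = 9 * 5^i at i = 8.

S_8 = 9 * 5^8 = 9 * 390625 = 3515625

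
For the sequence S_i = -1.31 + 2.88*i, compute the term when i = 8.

S_8 = -1.31 + 2.88*8 = -1.31 + 23.04 = 21.73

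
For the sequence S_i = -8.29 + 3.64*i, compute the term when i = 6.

S_6 = -8.29 + 3.64*6 = -8.29 + 21.84 = 13.55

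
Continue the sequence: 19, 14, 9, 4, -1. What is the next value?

Differences: 14 - 19 = -5
This is an arithmetic sequence with common difference d = -5.
Next term = -1 + -5 = -6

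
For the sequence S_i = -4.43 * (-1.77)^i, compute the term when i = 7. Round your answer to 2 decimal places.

S_7 = -4.43 * (-1.77)^7 ≈ -4.43 * -54.4268 ≈ 241.11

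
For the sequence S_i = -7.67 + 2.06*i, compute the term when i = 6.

S_6 = -7.67 + 2.06*6 = -7.67 + 12.36 = 4.69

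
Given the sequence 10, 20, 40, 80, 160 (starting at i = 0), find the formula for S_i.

Check ratios: 20 / 10 = 2.0
Common ratio r = 2.
First term a = 10.
Formula: S_i = 10 * 2^i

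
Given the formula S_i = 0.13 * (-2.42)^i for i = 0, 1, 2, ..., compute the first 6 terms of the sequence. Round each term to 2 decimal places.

This is a geometric sequence.
i=0: S_0 = 0.13 * (-2.42)^0 = 0.13
i=1: S_1 = 0.13 * (-2.42)^1 ≈ -0.31
i=2: S_2 = 0.13 * (-2.42)^2 ≈ 0.76
i=3: S_3 = 0.13 * (-2.42)^3 ≈ -1.84
i=4: S_4 = 0.13 * (-2.42)^4 ≈ 4.46
i=5: S_5 = 0.13 * (-2.42)^5 ≈ -10.79
The first 6 terms are: [0.13, -0.31, 0.76, -1.84, 4.46, -10.79]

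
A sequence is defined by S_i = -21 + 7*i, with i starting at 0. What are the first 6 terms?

This is an arithmetic sequence.
i=0: S_0 = -21 + 7*0 = -21
i=1: S_1 = -21 + 7*1 = -14
i=2: S_2 = -21 + 7*2 = -7
i=3: S_3 = -21 + 7*3 = 0
i=4: S_4 = -21 + 7*4 = 7
i=5: S_5 = -21 + 7*5 = 14
The first 6 terms are: [-21, -14, -7, 0, 7, 14]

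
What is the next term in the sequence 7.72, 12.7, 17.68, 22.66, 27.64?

Differences: 12.7 - 7.72 = 4.98
This is an arithmetic sequence with common difference d = 4.98.
Next term = 27.64 + 4.98 = 32.62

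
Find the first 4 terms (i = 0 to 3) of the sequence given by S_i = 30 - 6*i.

This is an arithmetic sequence.
i=0: S_0 = 30 + -6*0 = 30
i=1: S_1 = 30 + -6*1 = 24
i=2: S_2 = 30 + -6*2 = 18
i=3: S_3 = 30 + -6*3 = 12
The first 4 terms are: [30, 24, 18, 12]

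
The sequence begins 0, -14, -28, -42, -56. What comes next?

Differences: -14 - 0 = -14
This is an arithmetic sequence with common difference d = -14.
Next term = -56 + -14 = -70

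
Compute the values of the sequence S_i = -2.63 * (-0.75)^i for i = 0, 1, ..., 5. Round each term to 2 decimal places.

This is a geometric sequence.
i=0: S_0 = -2.63 * (-0.75)^0 = -2.63
i=1: S_1 = -2.63 * (-0.75)^1 ≈ 1.97
i=2: S_2 = -2.63 * (-0.75)^2 ≈ -1.48
i=3: S_3 = -2.63 * (-0.75)^3 ≈ 1.11
i=4: S_4 = -2.63 * (-0.75)^4 ≈ -0.83
i=5: S_5 = -2.63 * (-0.75)^5 ≈ 0.62
The first 6 terms are: [-2.63, 1.97, -1.48, 1.11, -0.83, 0.62]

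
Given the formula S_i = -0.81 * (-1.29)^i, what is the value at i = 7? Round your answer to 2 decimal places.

S_7 = -0.81 * (-1.29)^7 ≈ -0.81 * -5.9447 ≈ 4.82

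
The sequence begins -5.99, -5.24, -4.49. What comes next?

Differences: -5.24 - -5.99 = 0.75
This is an arithmetic sequence with common difference d = 0.75.
Next term = -4.49 + 0.75 = -3.74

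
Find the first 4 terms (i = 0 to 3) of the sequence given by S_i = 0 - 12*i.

This is an arithmetic sequence.
i=0: S_0 = 0 + -12*0 = 0
i=1: S_1 = 0 + -12*1 = -12
i=2: S_2 = 0 + -12*2 = -24
i=3: S_3 = 0 + -12*3 = -36
The first 4 terms are: [0, -12, -24, -36]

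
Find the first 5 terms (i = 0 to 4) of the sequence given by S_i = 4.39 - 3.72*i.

This is an arithmetic sequence.
i=0: S_0 = 4.39 + -3.72*0 = 4.39
i=1: S_1 = 4.39 + -3.72*1 = 0.67
i=2: S_2 = 4.39 + -3.72*2 = -3.05
i=3: S_3 = 4.39 + -3.72*3 = -6.77
i=4: S_4 = 4.39 + -3.72*4 = -10.49
The first 5 terms are: [4.39, 0.67, -3.05, -6.77, -10.49]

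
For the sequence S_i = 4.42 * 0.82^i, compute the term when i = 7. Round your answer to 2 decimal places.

S_7 = 4.42 * 0.82^7 ≈ 4.42 * 0.2493 ≈ 1.1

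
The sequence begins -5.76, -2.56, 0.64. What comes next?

Differences: -2.56 - -5.76 = 3.2
This is an arithmetic sequence with common difference d = 3.2.
Next term = 0.64 + 3.2 = 3.84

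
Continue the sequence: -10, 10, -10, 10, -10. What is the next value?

Ratios: 10 / -10 = -1.0
This is a geometric sequence with common ratio r = -1.
Next term = -10 * -1 = 10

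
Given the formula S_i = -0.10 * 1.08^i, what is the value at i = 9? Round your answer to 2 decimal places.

S_9 = -0.1 * 1.08^9 ≈ -0.1 * 1.999 ≈ -0.2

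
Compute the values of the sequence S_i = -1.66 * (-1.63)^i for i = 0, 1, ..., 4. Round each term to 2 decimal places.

This is a geometric sequence.
i=0: S_0 = -1.66 * (-1.63)^0 = -1.66
i=1: S_1 = -1.66 * (-1.63)^1 ≈ 2.71
i=2: S_2 = -1.66 * (-1.63)^2 ≈ -4.41
i=3: S_3 = -1.66 * (-1.63)^3 ≈ 7.19
i=4: S_4 = -1.66 * (-1.63)^4 ≈ -11.72
The first 5 terms are: [-1.66, 2.71, -4.41, 7.19, -11.72]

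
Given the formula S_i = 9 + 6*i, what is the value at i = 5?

S_5 = 9 + 6*5 = 9 + 30 = 39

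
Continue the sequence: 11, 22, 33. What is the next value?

Differences: 22 - 11 = 11
This is an arithmetic sequence with common difference d = 11.
Next term = 33 + 11 = 44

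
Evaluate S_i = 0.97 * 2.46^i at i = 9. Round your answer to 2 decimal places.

S_9 = 0.97 * 2.46^9 ≈ 0.97 * 3299.2556 ≈ 3200.28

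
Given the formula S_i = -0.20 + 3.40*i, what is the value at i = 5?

S_5 = -0.2 + 3.4*5 = -0.2 + 17.0 = 16.8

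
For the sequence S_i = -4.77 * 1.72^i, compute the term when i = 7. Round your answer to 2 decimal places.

S_7 = -4.77 * 1.72^7 ≈ -4.77 * 44.5348 ≈ -212.43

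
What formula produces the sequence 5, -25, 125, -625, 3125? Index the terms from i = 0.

Check ratios: -25 / 5 = -5.0
Common ratio r = -5.
First term a = 5.
Formula: S_i = 5 * (-5)^i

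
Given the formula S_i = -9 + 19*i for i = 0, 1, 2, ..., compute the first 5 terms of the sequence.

This is an arithmetic sequence.
i=0: S_0 = -9 + 19*0 = -9
i=1: S_1 = -9 + 19*1 = 10
i=2: S_2 = -9 + 19*2 = 29
i=3: S_3 = -9 + 19*3 = 48
i=4: S_4 = -9 + 19*4 = 67
The first 5 terms are: [-9, 10, 29, 48, 67]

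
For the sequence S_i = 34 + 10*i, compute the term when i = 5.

S_5 = 34 + 10*5 = 34 + 50 = 84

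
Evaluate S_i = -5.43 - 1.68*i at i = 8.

S_8 = -5.43 + -1.68*8 = -5.43 + -13.44 = -18.87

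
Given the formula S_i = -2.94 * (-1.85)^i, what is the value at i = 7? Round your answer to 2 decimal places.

S_7 = -2.94 * (-1.85)^7 ≈ -2.94 * -74.1655 ≈ 218.05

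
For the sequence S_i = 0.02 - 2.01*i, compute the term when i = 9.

S_9 = 0.02 + -2.01*9 = 0.02 + -18.09 = -18.07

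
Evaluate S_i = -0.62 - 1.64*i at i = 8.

S_8 = -0.62 + -1.64*8 = -0.62 + -13.12 = -13.74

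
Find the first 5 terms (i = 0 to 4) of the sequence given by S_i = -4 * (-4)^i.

This is a geometric sequence.
i=0: S_0 = -4 * (-4)^0 = -4
i=1: S_1 = -4 * (-4)^1 = 16
i=2: S_2 = -4 * (-4)^2 = -64
i=3: S_3 = -4 * (-4)^3 = 256
i=4: S_4 = -4 * (-4)^4 = -1024
The first 5 terms are: [-4, 16, -64, 256, -1024]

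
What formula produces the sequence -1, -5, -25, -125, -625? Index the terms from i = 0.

Check ratios: -5 / -1 = 5.0
Common ratio r = 5.
First term a = -1.
Formula: S_i = -1 * 5^i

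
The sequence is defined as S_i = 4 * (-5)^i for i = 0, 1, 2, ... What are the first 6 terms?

This is a geometric sequence.
i=0: S_0 = 4 * (-5)^0 = 4
i=1: S_1 = 4 * (-5)^1 = -20
i=2: S_2 = 4 * (-5)^2 = 100
i=3: S_3 = 4 * (-5)^3 = -500
i=4: S_4 = 4 * (-5)^4 = 2500
i=5: S_5 = 4 * (-5)^5 = -12500
The first 6 terms are: [4, -20, 100, -500, 2500, -12500]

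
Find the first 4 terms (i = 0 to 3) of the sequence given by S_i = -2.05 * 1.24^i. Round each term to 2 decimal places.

This is a geometric sequence.
i=0: S_0 = -2.05 * 1.24^0 = -2.05
i=1: S_1 = -2.05 * 1.24^1 ≈ -2.54
i=2: S_2 = -2.05 * 1.24^2 ≈ -3.15
i=3: S_3 = -2.05 * 1.24^3 ≈ -3.91
The first 4 terms are: [-2.05, -2.54, -3.15, -3.91]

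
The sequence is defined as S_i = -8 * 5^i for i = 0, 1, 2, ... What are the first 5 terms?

This is a geometric sequence.
i=0: S_0 = -8 * 5^0 = -8
i=1: S_1 = -8 * 5^1 = -40
i=2: S_2 = -8 * 5^2 = -200
i=3: S_3 = -8 * 5^3 = -1000
i=4: S_4 = -8 * 5^4 = -5000
The first 5 terms are: [-8, -40, -200, -1000, -5000]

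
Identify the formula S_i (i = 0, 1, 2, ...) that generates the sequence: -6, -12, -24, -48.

Check ratios: -12 / -6 = 2.0
Common ratio r = 2.
First term a = -6.
Formula: S_i = -6 * 2^i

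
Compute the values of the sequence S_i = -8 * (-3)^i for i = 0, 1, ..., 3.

This is a geometric sequence.
i=0: S_0 = -8 * (-3)^0 = -8
i=1: S_1 = -8 * (-3)^1 = 24
i=2: S_2 = -8 * (-3)^2 = -72
i=3: S_3 = -8 * (-3)^3 = 216
The first 4 terms are: [-8, 24, -72, 216]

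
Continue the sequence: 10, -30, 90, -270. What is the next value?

Ratios: -30 / 10 = -3.0
This is a geometric sequence with common ratio r = -3.
Next term = -270 * -3 = 810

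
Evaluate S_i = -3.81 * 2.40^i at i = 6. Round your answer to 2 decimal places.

S_6 = -3.81 * 2.4^6 ≈ -3.81 * 191.103 ≈ -728.1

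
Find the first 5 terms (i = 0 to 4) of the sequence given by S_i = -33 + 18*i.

This is an arithmetic sequence.
i=0: S_0 = -33 + 18*0 = -33
i=1: S_1 = -33 + 18*1 = -15
i=2: S_2 = -33 + 18*2 = 3
i=3: S_3 = -33 + 18*3 = 21
i=4: S_4 = -33 + 18*4 = 39
The first 5 terms are: [-33, -15, 3, 21, 39]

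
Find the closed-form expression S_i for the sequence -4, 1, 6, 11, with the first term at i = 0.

Check differences: 1 - -4 = 5
6 - 1 = 5
Common difference d = 5.
First term a = -4.
Formula: S_i = -4 + 5*i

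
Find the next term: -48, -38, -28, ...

Differences: -38 - -48 = 10
This is an arithmetic sequence with common difference d = 10.
Next term = -28 + 10 = -18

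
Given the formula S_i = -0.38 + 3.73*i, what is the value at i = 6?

S_6 = -0.38 + 3.73*6 = -0.38 + 22.38 = 22.0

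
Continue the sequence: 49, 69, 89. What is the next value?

Differences: 69 - 49 = 20
This is an arithmetic sequence with common difference d = 20.
Next term = 89 + 20 = 109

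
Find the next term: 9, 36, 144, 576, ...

Ratios: 36 / 9 = 4.0
This is a geometric sequence with common ratio r = 4.
Next term = 576 * 4 = 2304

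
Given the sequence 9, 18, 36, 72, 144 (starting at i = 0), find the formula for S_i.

Check ratios: 18 / 9 = 2.0
Common ratio r = 2.
First term a = 9.
Formula: S_i = 9 * 2^i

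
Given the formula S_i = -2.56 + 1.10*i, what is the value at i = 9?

S_9 = -2.56 + 1.1*9 = -2.56 + 9.9 = 7.34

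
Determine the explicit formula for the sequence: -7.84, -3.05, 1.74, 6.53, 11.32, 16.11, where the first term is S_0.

Check differences: -3.05 - -7.84 = 4.79
1.74 - -3.05 = 4.79
Common difference d = 4.79.
First term a = -7.84.
Formula: S_i = -7.84 + 4.79*i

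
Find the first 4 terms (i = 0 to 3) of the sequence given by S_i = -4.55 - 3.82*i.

This is an arithmetic sequence.
i=0: S_0 = -4.55 + -3.82*0 = -4.55
i=1: S_1 = -4.55 + -3.82*1 = -8.37
i=2: S_2 = -4.55 + -3.82*2 = -12.19
i=3: S_3 = -4.55 + -3.82*3 = -16.01
The first 4 terms are: [-4.55, -8.37, -12.19, -16.01]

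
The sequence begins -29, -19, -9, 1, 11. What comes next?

Differences: -19 - -29 = 10
This is an arithmetic sequence with common difference d = 10.
Next term = 11 + 10 = 21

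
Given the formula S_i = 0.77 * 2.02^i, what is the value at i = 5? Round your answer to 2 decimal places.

S_5 = 0.77 * 2.02^5 ≈ 0.77 * 33.6323 ≈ 25.9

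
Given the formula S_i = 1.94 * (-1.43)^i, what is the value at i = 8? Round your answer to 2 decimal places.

S_8 = 1.94 * (-1.43)^8 ≈ 1.94 * 17.4859 ≈ 33.92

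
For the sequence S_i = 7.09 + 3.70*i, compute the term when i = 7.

S_7 = 7.09 + 3.7*7 = 7.09 + 25.9 = 32.99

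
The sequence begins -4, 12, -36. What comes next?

Ratios: 12 / -4 = -3.0
This is a geometric sequence with common ratio r = -3.
Next term = -36 * -3 = 108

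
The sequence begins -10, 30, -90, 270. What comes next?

Ratios: 30 / -10 = -3.0
This is a geometric sequence with common ratio r = -3.
Next term = 270 * -3 = -810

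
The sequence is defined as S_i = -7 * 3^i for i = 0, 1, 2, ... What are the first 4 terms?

This is a geometric sequence.
i=0: S_0 = -7 * 3^0 = -7
i=1: S_1 = -7 * 3^1 = -21
i=2: S_2 = -7 * 3^2 = -63
i=3: S_3 = -7 * 3^3 = -189
The first 4 terms are: [-7, -21, -63, -189]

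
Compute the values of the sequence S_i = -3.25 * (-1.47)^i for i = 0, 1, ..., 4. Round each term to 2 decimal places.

This is a geometric sequence.
i=0: S_0 = -3.25 * (-1.47)^0 = -3.25
i=1: S_1 = -3.25 * (-1.47)^1 ≈ 4.78
i=2: S_2 = -3.25 * (-1.47)^2 ≈ -7.02
i=3: S_3 = -3.25 * (-1.47)^3 ≈ 10.32
i=4: S_4 = -3.25 * (-1.47)^4 ≈ -15.18
The first 5 terms are: [-3.25, 4.78, -7.02, 10.32, -15.18]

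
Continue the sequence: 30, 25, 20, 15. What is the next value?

Differences: 25 - 30 = -5
This is an arithmetic sequence with common difference d = -5.
Next term = 15 + -5 = 10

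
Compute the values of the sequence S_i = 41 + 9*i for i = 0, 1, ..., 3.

This is an arithmetic sequence.
i=0: S_0 = 41 + 9*0 = 41
i=1: S_1 = 41 + 9*1 = 50
i=2: S_2 = 41 + 9*2 = 59
i=3: S_3 = 41 + 9*3 = 68
The first 4 terms are: [41, 50, 59, 68]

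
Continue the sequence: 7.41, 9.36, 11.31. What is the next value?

Differences: 9.36 - 7.41 = 1.95
This is an arithmetic sequence with common difference d = 1.95.
Next term = 11.31 + 1.95 = 13.26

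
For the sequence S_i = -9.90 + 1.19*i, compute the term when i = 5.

S_5 = -9.9 + 1.19*5 = -9.9 + 5.95 = -3.95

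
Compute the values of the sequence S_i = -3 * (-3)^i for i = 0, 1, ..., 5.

This is a geometric sequence.
i=0: S_0 = -3 * (-3)^0 = -3
i=1: S_1 = -3 * (-3)^1 = 9
i=2: S_2 = -3 * (-3)^2 = -27
i=3: S_3 = -3 * (-3)^3 = 81
i=4: S_4 = -3 * (-3)^4 = -243
i=5: S_5 = -3 * (-3)^5 = 729
The first 6 terms are: [-3, 9, -27, 81, -243, 729]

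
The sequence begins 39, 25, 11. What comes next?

Differences: 25 - 39 = -14
This is an arithmetic sequence with common difference d = -14.
Next term = 11 + -14 = -3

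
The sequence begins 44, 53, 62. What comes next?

Differences: 53 - 44 = 9
This is an arithmetic sequence with common difference d = 9.
Next term = 62 + 9 = 71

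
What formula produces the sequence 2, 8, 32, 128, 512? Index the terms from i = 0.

Check ratios: 8 / 2 = 4.0
Common ratio r = 4.
First term a = 2.
Formula: S_i = 2 * 4^i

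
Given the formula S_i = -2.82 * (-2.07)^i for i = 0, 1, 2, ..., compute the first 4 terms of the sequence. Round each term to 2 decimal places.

This is a geometric sequence.
i=0: S_0 = -2.82 * (-2.07)^0 = -2.82
i=1: S_1 = -2.82 * (-2.07)^1 ≈ 5.84
i=2: S_2 = -2.82 * (-2.07)^2 ≈ -12.08
i=3: S_3 = -2.82 * (-2.07)^3 ≈ 25.01
The first 4 terms are: [-2.82, 5.84, -12.08, 25.01]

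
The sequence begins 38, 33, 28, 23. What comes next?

Differences: 33 - 38 = -5
This is an arithmetic sequence with common difference d = -5.
Next term = 23 + -5 = 18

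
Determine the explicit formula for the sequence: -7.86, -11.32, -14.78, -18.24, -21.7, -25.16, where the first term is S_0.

Check differences: -11.32 - -7.86 = -3.46
-14.78 - -11.32 = -3.46
Common difference d = -3.46.
First term a = -7.86.
Formula: S_i = -7.86 - 3.46*i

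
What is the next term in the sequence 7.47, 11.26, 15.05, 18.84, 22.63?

Differences: 11.26 - 7.47 = 3.79
This is an arithmetic sequence with common difference d = 3.79.
Next term = 22.63 + 3.79 = 26.42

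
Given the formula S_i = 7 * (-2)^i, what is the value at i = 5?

S_5 = 7 * (-2)^5 = 7 * -32 = -224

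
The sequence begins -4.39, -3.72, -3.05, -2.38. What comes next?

Differences: -3.72 - -4.39 = 0.67
This is an arithmetic sequence with common difference d = 0.67.
Next term = -2.38 + 0.67 = -1.71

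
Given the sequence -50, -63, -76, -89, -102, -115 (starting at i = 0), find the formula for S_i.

Check differences: -63 - -50 = -13
-76 - -63 = -13
Common difference d = -13.
First term a = -50.
Formula: S_i = -50 - 13*i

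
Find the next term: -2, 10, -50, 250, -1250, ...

Ratios: 10 / -2 = -5.0
This is a geometric sequence with common ratio r = -5.
Next term = -1250 * -5 = 6250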